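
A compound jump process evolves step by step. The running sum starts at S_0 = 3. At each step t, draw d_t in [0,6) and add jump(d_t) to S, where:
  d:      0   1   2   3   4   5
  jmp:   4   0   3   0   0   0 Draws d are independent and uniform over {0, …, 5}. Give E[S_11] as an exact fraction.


Outcome values over d=0..5: [4, 0, 3, 0, 0, 0]
Σy = 7, Σy² = 25, M = 6
μ = 7/6 = 7/6,  σ² = 25/6 − (7/6)² = 101/36
E[S_11] = 3 + 11·(7/6) = 95/6

95/6


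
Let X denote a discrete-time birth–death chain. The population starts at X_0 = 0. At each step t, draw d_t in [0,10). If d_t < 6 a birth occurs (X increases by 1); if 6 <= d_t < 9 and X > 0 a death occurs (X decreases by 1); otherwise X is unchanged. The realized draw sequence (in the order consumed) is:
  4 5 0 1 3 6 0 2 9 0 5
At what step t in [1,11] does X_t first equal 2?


t=0: X=0, d=4 → birth, X_1=1
t=1: X=1, d=5 → birth, X_2=2
t=2: X=2, d=0 → birth, X_3=3
t=3: X=3, d=1 → birth, X_4=4
t=4: X=4, d=3 → birth, X_5=5
t=5: X=5, d=6 → death, X_6=4
t=6: X=4, d=0 → birth, X_7=5
t=7: X=5, d=2 → birth, X_8=6
t=8: X=6, d=9 → hold, X_9=6
t=9: X=6, d=0 → birth, X_10=7
t=10: X=7, d=5 → birth, X_11=8

2


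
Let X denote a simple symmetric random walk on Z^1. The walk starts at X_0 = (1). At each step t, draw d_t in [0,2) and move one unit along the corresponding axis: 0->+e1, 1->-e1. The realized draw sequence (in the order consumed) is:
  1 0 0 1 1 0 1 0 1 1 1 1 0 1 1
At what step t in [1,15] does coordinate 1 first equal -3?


12

t=0: X=(1), d=1 → -e1, X_1=(0)
t=1: X=(0), d=0 → +e1, X_2=(1)
t=2: X=(1), d=0 → +e1, X_3=(2)
t=3: X=(2), d=1 → -e1, X_4=(1)
t=4: X=(1), d=1 → -e1, X_5=(0)
t=5: X=(0), d=0 → +e1, X_6=(1)
t=6: X=(1), d=1 → -e1, X_7=(0)
t=7: X=(0), d=0 → +e1, X_8=(1)
t=8: X=(1), d=1 → -e1, X_9=(0)
t=9: X=(0), d=1 → -e1, X_10=(-1)
t=10: X=(-1), d=1 → -e1, X_11=(-2)
t=11: X=(-2), d=1 → -e1, X_12=(-3)
t=12: X=(-3), d=0 → +e1, X_13=(-2)
t=13: X=(-2), d=1 → -e1, X_14=(-3)
t=14: X=(-3), d=1 → -e1, X_15=(-4)


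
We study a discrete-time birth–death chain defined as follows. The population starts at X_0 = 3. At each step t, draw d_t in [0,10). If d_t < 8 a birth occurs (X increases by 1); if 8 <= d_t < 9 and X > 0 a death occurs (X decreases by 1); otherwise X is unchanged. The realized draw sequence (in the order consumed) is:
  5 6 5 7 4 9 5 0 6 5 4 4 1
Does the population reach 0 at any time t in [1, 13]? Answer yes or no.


t=0: X=3, d=5 → birth, X_1=4
t=1: X=4, d=6 → birth, X_2=5
t=2: X=5, d=5 → birth, X_3=6
t=3: X=6, d=7 → birth, X_4=7
t=4: X=7, d=4 → birth, X_5=8
t=5: X=8, d=9 → hold, X_6=8
t=6: X=8, d=5 → birth, X_7=9
t=7: X=9, d=0 → birth, X_8=10
t=8: X=10, d=6 → birth, X_9=11
t=9: X=11, d=5 → birth, X_10=12
t=10: X=12, d=4 → birth, X_11=13
t=11: X=13, d=4 → birth, X_12=14
t=12: X=14, d=1 → birth, X_13=15

no


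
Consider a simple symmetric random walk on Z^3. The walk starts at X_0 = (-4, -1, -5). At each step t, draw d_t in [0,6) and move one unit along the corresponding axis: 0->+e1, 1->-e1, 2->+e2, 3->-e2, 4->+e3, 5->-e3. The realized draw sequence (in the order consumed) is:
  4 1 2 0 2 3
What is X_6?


(-4, 0, -4)

t=0: X=(-4, -1, -5), d=4 → +e3, X_1=(-4, -1, -4)
t=1: X=(-4, -1, -4), d=1 → -e1, X_2=(-5, -1, -4)
t=2: X=(-5, -1, -4), d=2 → +e2, X_3=(-5, 0, -4)
t=3: X=(-5, 0, -4), d=0 → +e1, X_4=(-4, 0, -4)
t=4: X=(-4, 0, -4), d=2 → +e2, X_5=(-4, 1, -4)
t=5: X=(-4, 1, -4), d=3 → -e2, X_6=(-4, 0, -4)


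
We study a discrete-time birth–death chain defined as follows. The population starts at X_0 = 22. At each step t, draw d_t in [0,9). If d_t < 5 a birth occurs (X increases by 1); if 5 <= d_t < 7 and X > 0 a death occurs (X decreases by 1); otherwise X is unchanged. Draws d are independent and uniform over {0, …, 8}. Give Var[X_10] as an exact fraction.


X can drop by at most 1 per step and X_0 = 22 > T = 10, so X_t >= 22 − t >= 12 > 0 for every t <= 10: the floor at 0 (the 'and X > 0' condition) never binds. Hence X_10 = X_0 + Σ_{t<10} Y_t with i.i.d. increments Y_t = y(d_t) ∈ {+1, −1, 0}.
Outcome values over d=0..8: [1, 1, 1, 1, 1, -1, -1, 0, 0]
Σy = 3, Σy² = 7, M = 9
μ = 3/9 = 1/3,  σ² = 7/9 − (1/3)² = 2/3
Independent increments: Var[X_10] = 10·σ² = 10·(2/3) = 20/3

20/3


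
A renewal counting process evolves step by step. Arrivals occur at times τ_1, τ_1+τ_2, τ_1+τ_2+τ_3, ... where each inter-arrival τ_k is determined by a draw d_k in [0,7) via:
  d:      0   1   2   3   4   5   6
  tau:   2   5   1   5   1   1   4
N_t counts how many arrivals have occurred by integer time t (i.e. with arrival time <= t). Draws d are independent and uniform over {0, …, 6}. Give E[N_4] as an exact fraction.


2958/2401

Inter-arrival values over d=0..6: [2, 5, 1, 5, 1, 1, 4]
Each d has probability 1/7, so the pmf of τ is: f(1) = 3/7, f(2) = 1/7, f(4) = 1/7, f(5) = 2/7
Renewal equation for m(n) = E[N_n]: condition on τ_1 = k (if k <= n, one arrival plus a fresh copy on the remaining n−k steps): m(n) = F(n) + Σ_{k<=n} f(k)·m(n−k), where F(n) = P(τ <= n) and m(0) = 0
m(1) = F(1) = 3/7
m(2) = F(2) + f(1)·m(1) = 4/7 + 3/7·3/7 = 37/49
m(3) = F(3) + f(1)·m(2) + f(2)·m(1) = 4/7 + 3/7·37/49 + 1/7·3/7 = 328/343
m(4) = F(4) + f(1)·m(3) + f(2)·m(2) = 5/7 + 3/7·328/343 + 1/7·37/49 = 2958/2401
E[N_4] = m(4) = 2958/2401


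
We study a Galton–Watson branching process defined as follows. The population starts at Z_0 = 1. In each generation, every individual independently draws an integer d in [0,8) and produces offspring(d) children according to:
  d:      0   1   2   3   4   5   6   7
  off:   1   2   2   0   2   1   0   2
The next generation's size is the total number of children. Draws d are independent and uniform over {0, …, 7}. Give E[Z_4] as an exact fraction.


Outcome values over d=0..7: [1, 2, 2, 0, 2, 1, 0, 2]
Σy = 10, Σy² = 18, M = 8
μ = 10/8 = 5/4,  σ² = 18/8 − (5/4)² = 11/16
E[Z_0] = 1
E[Z_1] = 5/4·E[Z_0] = 5/4
E[Z_2] = 5/4·E[Z_1] = 25/16
E[Z_3] = 5/4·E[Z_2] = 125/64
E[Z_4] = 5/4·E[Z_3] = 625/256

625/256


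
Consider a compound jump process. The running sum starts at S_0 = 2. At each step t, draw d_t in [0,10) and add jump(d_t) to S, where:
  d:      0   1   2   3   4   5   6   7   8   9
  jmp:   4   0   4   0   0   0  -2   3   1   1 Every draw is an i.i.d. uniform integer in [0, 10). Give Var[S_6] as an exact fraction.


Outcome values over d=0..9: [4, 0, 4, 0, 0, 0, -2, 3, 1, 1]
Σy = 11, Σy² = 47, M = 10
μ = 11/10 = 11/10,  σ² = 47/10 − (11/10)² = 349/100
Independent increments: Var[S_6] = 6·σ² = 6·(349/100) = 1047/50

1047/50


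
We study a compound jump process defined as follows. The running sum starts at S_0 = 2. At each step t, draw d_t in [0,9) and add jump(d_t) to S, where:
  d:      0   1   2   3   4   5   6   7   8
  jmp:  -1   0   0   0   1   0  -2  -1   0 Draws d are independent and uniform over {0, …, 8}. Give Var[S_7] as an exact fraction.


Outcome values over d=0..8: [-1, 0, 0, 0, 1, 0, -2, -1, 0]
Σy = -3, Σy² = 7, M = 9
μ = -3/9 = -1/3,  σ² = 7/9 − (-1/3)² = 2/3
Independent increments: Var[S_7] = 7·σ² = 7·(2/3) = 14/3

14/3


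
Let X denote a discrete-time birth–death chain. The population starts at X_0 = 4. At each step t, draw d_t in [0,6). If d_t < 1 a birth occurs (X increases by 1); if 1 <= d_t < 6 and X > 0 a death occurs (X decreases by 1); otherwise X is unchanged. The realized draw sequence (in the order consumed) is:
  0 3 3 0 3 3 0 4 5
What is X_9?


t=0: X=4, d=0 → birth, X_1=5
t=1: X=5, d=3 → death, X_2=4
t=2: X=4, d=3 → death, X_3=3
t=3: X=3, d=0 → birth, X_4=4
t=4: X=4, d=3 → death, X_5=3
t=5: X=3, d=3 → death, X_6=2
t=6: X=2, d=0 → birth, X_7=3
t=7: X=3, d=4 → death, X_8=2
t=8: X=2, d=5 → death, X_9=1

1


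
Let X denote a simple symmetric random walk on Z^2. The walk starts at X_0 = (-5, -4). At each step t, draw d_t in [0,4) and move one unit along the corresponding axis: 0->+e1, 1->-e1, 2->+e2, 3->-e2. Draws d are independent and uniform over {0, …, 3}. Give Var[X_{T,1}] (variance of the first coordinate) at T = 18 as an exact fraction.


Outcome values over d=0..3: [1, -1, 0, 0]
Σy = 0, Σy² = 2, M = 4
μ = 0/4 = 0,  σ² = 2/4 − (0)² = 1/2
Independent increments: Var[X_18] = 18·σ² = 18·(1/2) = 9

9


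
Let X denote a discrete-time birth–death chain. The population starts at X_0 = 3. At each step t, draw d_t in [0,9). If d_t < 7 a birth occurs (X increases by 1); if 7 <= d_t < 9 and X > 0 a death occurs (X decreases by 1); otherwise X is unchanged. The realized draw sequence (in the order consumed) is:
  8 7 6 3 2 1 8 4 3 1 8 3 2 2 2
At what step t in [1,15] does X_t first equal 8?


t=0: X=3, d=8 → death, X_1=2
t=1: X=2, d=7 → death, X_2=1
t=2: X=1, d=6 → birth, X_3=2
t=3: X=2, d=3 → birth, X_4=3
t=4: X=3, d=2 → birth, X_5=4
t=5: X=4, d=1 → birth, X_6=5
t=6: X=5, d=8 → death, X_7=4
t=7: X=4, d=4 → birth, X_8=5
t=8: X=5, d=3 → birth, X_9=6
t=9: X=6, d=1 → birth, X_10=7
t=10: X=7, d=8 → death, X_11=6
t=11: X=6, d=3 → birth, X_12=7
t=12: X=7, d=2 → birth, X_13=8
t=13: X=8, d=2 → birth, X_14=9
t=14: X=9, d=2 → birth, X_15=10

13


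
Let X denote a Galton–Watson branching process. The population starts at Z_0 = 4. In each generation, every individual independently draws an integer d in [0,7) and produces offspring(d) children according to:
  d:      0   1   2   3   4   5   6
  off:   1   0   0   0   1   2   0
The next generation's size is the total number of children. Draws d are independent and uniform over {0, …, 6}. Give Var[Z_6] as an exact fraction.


Outcome values over d=0..6: [1, 0, 0, 0, 1, 2, 0]
Σy = 4, Σy² = 6, M = 7
μ = 4/7 = 4/7,  σ² = 6/7 − (4/7)² = 26/49
V_0 = 0, E_0 = 4
V_1 = 26/49·E_0 + (4/7)²·V_0 = 104/49;  E_1 = 16/7
V_2 = 26/49·E_1 + (4/7)²·V_1 = 4576/2401;  E_2 = 64/49
V_3 = 26/49·E_2 + (4/7)²·V_2 = 154752/117649;  E_3 = 256/343
V_4 = 26/49·E_3 + (4/7)²·V_3 = 4759040/5764801;  E_4 = 1024/2401
V_5 = 26/49·E_4 + (4/7)²·V_4 = 140068864/282475249;  E_5 = 4096/16807
V_6 = 26/49·E_5 + (4/7)²·V_5 = 4030980096/13841287201;  E_6 = 16384/117649

4030980096/13841287201


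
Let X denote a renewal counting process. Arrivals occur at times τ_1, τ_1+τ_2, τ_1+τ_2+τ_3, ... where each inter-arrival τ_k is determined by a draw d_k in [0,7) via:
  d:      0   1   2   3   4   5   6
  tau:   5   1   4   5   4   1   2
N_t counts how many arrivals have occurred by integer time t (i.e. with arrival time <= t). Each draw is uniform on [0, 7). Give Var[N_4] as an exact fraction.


Inter-arrival values over d=0..6: [5, 1, 4, 5, 4, 1, 2]
Each d has probability 1/7, so the pmf of τ is: f(1) = 2/7, f(2) = 1/7, f(4) = 2/7, f(5) = 2/7
Let p_n(j) = P(N_n = j), with p_0 = [1]. Condition on τ_1: p_n(0) = P(τ > n), and for j >= 1, p_n(j) = Σ_{k<=n} f(k)·p_{n−k}(j−1)
p_1 = [5/7, 2/7]  (j = 0..1)
p_2 = [4/7, 17/49, 4/49]  (j = 0..2)
p_3 = [4/7, 13/49, 48/343, 8/343]  (j = 0..3)
p_4 = [2/7, 26/49, 43/343, 124/2401, 16/2401]  (j = 0..4)
E[N_4] = Σ j·p_4(j) = 2312/2401;  E[N_4²] = Σ j²·p_4(j) = 550/343
Var[N_4] = 550/343 − (2312/2401)² = 3898506/5764801

3898506/5764801


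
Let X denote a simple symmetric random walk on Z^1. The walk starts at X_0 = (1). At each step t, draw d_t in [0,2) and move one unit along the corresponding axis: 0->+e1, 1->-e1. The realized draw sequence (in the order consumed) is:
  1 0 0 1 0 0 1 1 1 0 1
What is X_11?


(0)

t=0: X=(1), d=1 → -e1, X_1=(0)
t=1: X=(0), d=0 → +e1, X_2=(1)
t=2: X=(1), d=0 → +e1, X_3=(2)
t=3: X=(2), d=1 → -e1, X_4=(1)
t=4: X=(1), d=0 → +e1, X_5=(2)
t=5: X=(2), d=0 → +e1, X_6=(3)
t=6: X=(3), d=1 → -e1, X_7=(2)
t=7: X=(2), d=1 → -e1, X_8=(1)
t=8: X=(1), d=1 → -e1, X_9=(0)
t=9: X=(0), d=0 → +e1, X_10=(1)
t=10: X=(1), d=1 → -e1, X_11=(0)


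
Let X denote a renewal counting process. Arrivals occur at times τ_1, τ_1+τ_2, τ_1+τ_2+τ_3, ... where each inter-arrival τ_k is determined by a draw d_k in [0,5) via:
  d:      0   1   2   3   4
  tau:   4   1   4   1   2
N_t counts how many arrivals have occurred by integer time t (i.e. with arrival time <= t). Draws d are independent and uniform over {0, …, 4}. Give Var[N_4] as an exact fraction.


Inter-arrival values over d=0..4: [4, 1, 4, 1, 2]
Each d has probability 1/5, so the pmf of τ is: f(1) = 2/5, f(2) = 1/5, f(4) = 2/5
Let p_n(j) = P(N_n = j), with p_0 = [1]. Condition on τ_1: p_n(0) = P(τ > n), and for j >= 1, p_n(j) = Σ_{k<=n} f(k)·p_{n−k}(j−1)
p_1 = [3/5, 2/5]  (j = 0..1)
p_2 = [2/5, 11/25, 4/25]  (j = 0..2)
p_3 = [2/5, 7/25, 32/125, 8/125]  (j = 0..3)
p_4 = [0, 16/25, 1/5, 84/625, 16/625]  (j = 0..4)
E[N_4] = Σ j·p_4(j) = 966/625;  E[N_4²] = Σ j²·p_4(j) = 1912/625
Var[N_4] = 1912/625 − (966/625)² = 261844/390625

261844/390625


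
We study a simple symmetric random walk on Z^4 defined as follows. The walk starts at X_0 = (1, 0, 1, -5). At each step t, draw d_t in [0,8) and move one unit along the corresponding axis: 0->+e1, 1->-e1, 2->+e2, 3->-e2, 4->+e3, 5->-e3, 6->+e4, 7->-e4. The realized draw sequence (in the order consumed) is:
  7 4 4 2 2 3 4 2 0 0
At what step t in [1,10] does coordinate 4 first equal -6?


t=0: X=(1, 0, 1, -5), d=7 → -e4, X_1=(1, 0, 1, -6)
t=1: X=(1, 0, 1, -6), d=4 → +e3, X_2=(1, 0, 2, -6)
t=2: X=(1, 0, 2, -6), d=4 → +e3, X_3=(1, 0, 3, -6)
t=3: X=(1, 0, 3, -6), d=2 → +e2, X_4=(1, 1, 3, -6)
t=4: X=(1, 1, 3, -6), d=2 → +e2, X_5=(1, 2, 3, -6)
t=5: X=(1, 2, 3, -6), d=3 → -e2, X_6=(1, 1, 3, -6)
t=6: X=(1, 1, 3, -6), d=4 → +e3, X_7=(1, 1, 4, -6)
t=7: X=(1, 1, 4, -6), d=2 → +e2, X_8=(1, 2, 4, -6)
t=8: X=(1, 2, 4, -6), d=0 → +e1, X_9=(2, 2, 4, -6)
t=9: X=(2, 2, 4, -6), d=0 → +e1, X_10=(3, 2, 4, -6)

1


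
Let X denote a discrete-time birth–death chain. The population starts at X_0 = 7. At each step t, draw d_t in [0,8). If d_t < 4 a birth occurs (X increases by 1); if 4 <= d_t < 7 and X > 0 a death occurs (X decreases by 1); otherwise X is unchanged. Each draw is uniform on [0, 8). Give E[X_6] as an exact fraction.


X can drop by at most 1 per step and X_0 = 7 > T = 6, so X_t >= 7 − t >= 1 > 0 for every t <= 6: the floor at 0 (the 'and X > 0' condition) never binds. Hence X_6 = X_0 + Σ_{t<6} Y_t with i.i.d. increments Y_t = y(d_t) ∈ {+1, −1, 0}.
Outcome values over d=0..7: [1, 1, 1, 1, -1, -1, -1, 0]
Σy = 1, Σy² = 7, M = 8
μ = 1/8 = 1/8,  σ² = 7/8 − (1/8)² = 55/64
E[X_6] = 7 + 6·(1/8) = 31/4

31/4


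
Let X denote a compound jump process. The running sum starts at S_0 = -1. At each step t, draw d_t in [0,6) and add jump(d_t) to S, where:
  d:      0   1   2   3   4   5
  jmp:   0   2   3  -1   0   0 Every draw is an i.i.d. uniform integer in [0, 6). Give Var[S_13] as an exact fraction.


221/9

Outcome values over d=0..5: [0, 2, 3, -1, 0, 0]
Σy = 4, Σy² = 14, M = 6
μ = 4/6 = 2/3,  σ² = 14/6 − (2/3)² = 17/9
Independent increments: Var[S_13] = 13·σ² = 13·(17/9) = 221/9


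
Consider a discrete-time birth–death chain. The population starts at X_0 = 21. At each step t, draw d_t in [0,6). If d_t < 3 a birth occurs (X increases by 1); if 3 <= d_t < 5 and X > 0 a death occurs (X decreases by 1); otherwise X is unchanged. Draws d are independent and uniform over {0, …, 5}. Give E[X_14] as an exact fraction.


70/3

X can drop by at most 1 per step and X_0 = 21 > T = 14, so X_t >= 21 − t >= 7 > 0 for every t <= 14: the floor at 0 (the 'and X > 0' condition) never binds. Hence X_14 = X_0 + Σ_{t<14} Y_t with i.i.d. increments Y_t = y(d_t) ∈ {+1, −1, 0}.
Outcome values over d=0..5: [1, 1, 1, -1, -1, 0]
Σy = 1, Σy² = 5, M = 6
μ = 1/6 = 1/6,  σ² = 5/6 − (1/6)² = 29/36
E[X_14] = 21 + 14·(1/6) = 70/3


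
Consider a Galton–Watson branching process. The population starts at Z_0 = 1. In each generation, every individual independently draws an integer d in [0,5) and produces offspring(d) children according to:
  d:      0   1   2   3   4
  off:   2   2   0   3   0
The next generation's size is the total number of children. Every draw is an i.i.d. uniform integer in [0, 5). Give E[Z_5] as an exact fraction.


16807/3125

Outcome values over d=0..4: [2, 2, 0, 3, 0]
Σy = 7, Σy² = 17, M = 5
μ = 7/5 = 7/5,  σ² = 17/5 − (7/5)² = 36/25
E[Z_0] = 1
E[Z_1] = 7/5·E[Z_0] = 7/5
E[Z_2] = 7/5·E[Z_1] = 49/25
E[Z_3] = 7/5·E[Z_2] = 343/125
E[Z_4] = 7/5·E[Z_3] = 2401/625
E[Z_5] = 7/5·E[Z_4] = 16807/3125


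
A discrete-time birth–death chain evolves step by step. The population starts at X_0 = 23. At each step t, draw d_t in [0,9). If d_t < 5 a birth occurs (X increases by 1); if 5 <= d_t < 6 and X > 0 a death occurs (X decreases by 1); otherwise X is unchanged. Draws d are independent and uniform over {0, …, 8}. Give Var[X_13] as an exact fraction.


494/81

X can drop by at most 1 per step and X_0 = 23 > T = 13, so X_t >= 23 − t >= 10 > 0 for every t <= 13: the floor at 0 (the 'and X > 0' condition) never binds. Hence X_13 = X_0 + Σ_{t<13} Y_t with i.i.d. increments Y_t = y(d_t) ∈ {+1, −1, 0}.
Outcome values over d=0..8: [1, 1, 1, 1, 1, -1, 0, 0, 0]
Σy = 4, Σy² = 6, M = 9
μ = 4/9 = 4/9,  σ² = 6/9 − (4/9)² = 38/81
Independent increments: Var[X_13] = 13·σ² = 13·(38/81) = 494/81


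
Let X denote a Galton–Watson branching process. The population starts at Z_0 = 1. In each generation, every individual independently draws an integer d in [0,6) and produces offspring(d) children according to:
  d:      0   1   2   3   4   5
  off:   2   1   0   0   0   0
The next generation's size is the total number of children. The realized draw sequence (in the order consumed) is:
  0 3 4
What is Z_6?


gen 0: Z_0=1, draws=[0], offspring=[2], Z_1=2
gen 1: Z_1=2, draws=[3, 4], offspring=[0, 0], Z_2=0
gen 2: Z_2=0, draws=[], offspring=[], Z_3=0
gen 3: Z_3=0, draws=[], offspring=[], Z_4=0
gen 4: Z_4=0, draws=[], offspring=[], Z_5=0
gen 5: Z_5=0, draws=[], offspring=[], Z_6=0

0


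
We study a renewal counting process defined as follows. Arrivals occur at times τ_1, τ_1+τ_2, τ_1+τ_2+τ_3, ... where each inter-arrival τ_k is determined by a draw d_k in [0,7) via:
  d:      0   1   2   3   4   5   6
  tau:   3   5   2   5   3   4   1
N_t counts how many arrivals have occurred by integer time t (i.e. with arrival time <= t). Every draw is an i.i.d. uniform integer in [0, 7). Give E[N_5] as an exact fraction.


22282/16807

Inter-arrival values over d=0..6: [3, 5, 2, 5, 3, 4, 1]
Each d has probability 1/7, so the pmf of τ is: f(1) = 1/7, f(2) = 1/7, f(3) = 2/7, f(4) = 1/7, f(5) = 2/7
Renewal equation for m(n) = E[N_n]: condition on τ_1 = k (if k <= n, one arrival plus a fresh copy on the remaining n−k steps): m(n) = F(n) + Σ_{k<=n} f(k)·m(n−k), where F(n) = P(τ <= n) and m(0) = 0
m(1) = F(1) = 1/7
m(2) = F(2) + f(1)·m(1) = 2/7 + 1/7·1/7 = 15/49
m(3) = F(3) + f(1)·m(2) + f(2)·m(1) = 4/7 + 1/7·15/49 + 1/7·1/7 = 218/343
m(4) = F(4) + f(1)·m(3) + f(2)·m(2) + f(3)·m(1) = 5/7 + 1/7·218/343 + 1/7·15/49 + 2/7·1/7 = 2136/2401
m(5) = F(5) + f(1)·m(4) + f(2)·m(3) + f(3)·m(2) + f(4)·m(1) = 1 + 1/7·2136/2401 + 1/7·218/343 + 2/7·15/49 + 1/7·1/7 = 22282/16807
E[N_5] = m(5) = 22282/16807


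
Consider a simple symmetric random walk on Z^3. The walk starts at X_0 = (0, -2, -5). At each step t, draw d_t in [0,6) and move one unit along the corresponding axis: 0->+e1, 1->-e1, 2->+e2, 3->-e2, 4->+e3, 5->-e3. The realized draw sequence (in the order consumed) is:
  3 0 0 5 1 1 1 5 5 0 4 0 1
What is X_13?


t=0: X=(0, -2, -5), d=3 → -e2, X_1=(0, -3, -5)
t=1: X=(0, -3, -5), d=0 → +e1, X_2=(1, -3, -5)
t=2: X=(1, -3, -5), d=0 → +e1, X_3=(2, -3, -5)
t=3: X=(2, -3, -5), d=5 → -e3, X_4=(2, -3, -6)
t=4: X=(2, -3, -6), d=1 → -e1, X_5=(1, -3, -6)
t=5: X=(1, -3, -6), d=1 → -e1, X_6=(0, -3, -6)
t=6: X=(0, -3, -6), d=1 → -e1, X_7=(-1, -3, -6)
t=7: X=(-1, -3, -6), d=5 → -e3, X_8=(-1, -3, -7)
t=8: X=(-1, -3, -7), d=5 → -e3, X_9=(-1, -3, -8)
t=9: X=(-1, -3, -8), d=0 → +e1, X_10=(0, -3, -8)
t=10: X=(0, -3, -8), d=4 → +e3, X_11=(0, -3, -7)
t=11: X=(0, -3, -7), d=0 → +e1, X_12=(1, -3, -7)
t=12: X=(1, -3, -7), d=1 → -e1, X_13=(0, -3, -7)

(0, -3, -7)


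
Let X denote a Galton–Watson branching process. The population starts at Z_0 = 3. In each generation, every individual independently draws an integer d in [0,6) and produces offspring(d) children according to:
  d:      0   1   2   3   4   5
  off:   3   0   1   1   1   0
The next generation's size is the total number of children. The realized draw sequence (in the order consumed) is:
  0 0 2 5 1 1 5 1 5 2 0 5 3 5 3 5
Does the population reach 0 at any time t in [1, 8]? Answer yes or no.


gen 0: Z_0=3, draws=[0, 0, 2], offspring=[3, 3, 1], Z_1=7
gen 1: Z_1=7, draws=[5, 1, 1, 5, 1, 5, 2], offspring=[0, 0, 0, 0, 0, 0, 1], Z_2=1
gen 2: Z_2=1, draws=[0], offspring=[3], Z_3=3
gen 3: Z_3=3, draws=[5, 3, 5], offspring=[0, 1, 0], Z_4=1
gen 4: Z_4=1, draws=[3], offspring=[1], Z_5=1
gen 5: Z_5=1, draws=[5], offspring=[0], Z_6=0
gen 6: Z_6=0, draws=[], offspring=[], Z_7=0
gen 7: Z_7=0, draws=[], offspring=[], Z_8=0

yes


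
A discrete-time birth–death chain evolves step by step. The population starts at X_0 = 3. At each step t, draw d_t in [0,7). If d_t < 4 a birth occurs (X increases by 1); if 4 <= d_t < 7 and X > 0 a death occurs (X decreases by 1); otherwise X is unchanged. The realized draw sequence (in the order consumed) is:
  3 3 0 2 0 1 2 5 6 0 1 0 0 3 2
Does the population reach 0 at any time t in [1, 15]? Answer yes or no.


t=0: X=3, d=3 → birth, X_1=4
t=1: X=4, d=3 → birth, X_2=5
t=2: X=5, d=0 → birth, X_3=6
t=3: X=6, d=2 → birth, X_4=7
t=4: X=7, d=0 → birth, X_5=8
t=5: X=8, d=1 → birth, X_6=9
t=6: X=9, d=2 → birth, X_7=10
t=7: X=10, d=5 → death, X_8=9
t=8: X=9, d=6 → death, X_9=8
t=9: X=8, d=0 → birth, X_10=9
t=10: X=9, d=1 → birth, X_11=10
t=11: X=10, d=0 → birth, X_12=11
t=12: X=11, d=0 → birth, X_13=12
t=13: X=12, d=3 → birth, X_14=13
t=14: X=13, d=2 → birth, X_15=14

no


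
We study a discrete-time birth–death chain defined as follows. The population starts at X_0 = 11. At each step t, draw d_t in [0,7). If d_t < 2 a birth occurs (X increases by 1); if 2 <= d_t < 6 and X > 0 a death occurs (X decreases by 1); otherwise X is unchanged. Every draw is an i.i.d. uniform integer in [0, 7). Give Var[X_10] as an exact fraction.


X can drop by at most 1 per step and X_0 = 11 > T = 10, so X_t >= 11 − t >= 1 > 0 for every t <= 10: the floor at 0 (the 'and X > 0' condition) never binds. Hence X_10 = X_0 + Σ_{t<10} Y_t with i.i.d. increments Y_t = y(d_t) ∈ {+1, −1, 0}.
Outcome values over d=0..6: [1, 1, -1, -1, -1, -1, 0]
Σy = -2, Σy² = 6, M = 7
μ = -2/7 = -2/7,  σ² = 6/7 − (-2/7)² = 38/49
Independent increments: Var[X_10] = 10·σ² = 10·(38/49) = 380/49

380/49


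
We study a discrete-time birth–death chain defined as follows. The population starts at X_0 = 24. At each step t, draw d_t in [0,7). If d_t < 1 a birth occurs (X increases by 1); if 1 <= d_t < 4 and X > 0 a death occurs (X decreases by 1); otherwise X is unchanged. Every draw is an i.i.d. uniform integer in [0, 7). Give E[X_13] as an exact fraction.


142/7

X can drop by at most 1 per step and X_0 = 24 > T = 13, so X_t >= 24 − t >= 11 > 0 for every t <= 13: the floor at 0 (the 'and X > 0' condition) never binds. Hence X_13 = X_0 + Σ_{t<13} Y_t with i.i.d. increments Y_t = y(d_t) ∈ {+1, −1, 0}.
Outcome values over d=0..6: [1, -1, -1, -1, 0, 0, 0]
Σy = -2, Σy² = 4, M = 7
μ = -2/7 = -2/7,  σ² = 4/7 − (-2/7)² = 24/49
E[X_13] = 24 + 13·(-2/7) = 142/7


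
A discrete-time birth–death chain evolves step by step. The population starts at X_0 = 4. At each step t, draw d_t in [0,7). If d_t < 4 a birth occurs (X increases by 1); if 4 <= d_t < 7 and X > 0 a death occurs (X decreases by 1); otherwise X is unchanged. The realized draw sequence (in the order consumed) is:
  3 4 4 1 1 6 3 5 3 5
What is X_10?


4

t=0: X=4, d=3 → birth, X_1=5
t=1: X=5, d=4 → death, X_2=4
t=2: X=4, d=4 → death, X_3=3
t=3: X=3, d=1 → birth, X_4=4
t=4: X=4, d=1 → birth, X_5=5
t=5: X=5, d=6 → death, X_6=4
t=6: X=4, d=3 → birth, X_7=5
t=7: X=5, d=5 → death, X_8=4
t=8: X=4, d=3 → birth, X_9=5
t=9: X=5, d=5 → death, X_10=4


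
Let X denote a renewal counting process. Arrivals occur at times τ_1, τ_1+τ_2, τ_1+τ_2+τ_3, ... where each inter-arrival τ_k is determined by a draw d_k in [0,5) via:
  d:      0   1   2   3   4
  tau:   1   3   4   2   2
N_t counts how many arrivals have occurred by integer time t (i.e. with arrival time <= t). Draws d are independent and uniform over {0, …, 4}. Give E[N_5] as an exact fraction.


5846/3125

Inter-arrival values over d=0..4: [1, 3, 4, 2, 2]
Each d has probability 1/5, so the pmf of τ is: f(1) = 1/5, f(2) = 2/5, f(3) = 1/5, f(4) = 1/5
Renewal equation for m(n) = E[N_n]: condition on τ_1 = k (if k <= n, one arrival plus a fresh copy on the remaining n−k steps): m(n) = F(n) + Σ_{k<=n} f(k)·m(n−k), where F(n) = P(τ <= n) and m(0) = 0
m(1) = F(1) = 1/5
m(2) = F(2) + f(1)·m(1) = 3/5 + 1/5·1/5 = 16/25
m(3) = F(3) + f(1)·m(2) + f(2)·m(1) = 4/5 + 1/5·16/25 + 2/5·1/5 = 126/125
m(4) = F(4) + f(1)·m(3) + f(2)·m(2) + f(3)·m(1) = 1 + 1/5·126/125 + 2/5·16/25 + 1/5·1/5 = 936/625
m(5) = F(5) + f(1)·m(4) + f(2)·m(3) + f(3)·m(2) + f(4)·m(1) = 1 + 1/5·936/625 + 2/5·126/125 + 1/5·16/25 + 1/5·1/5 = 5846/3125
E[N_5] = m(5) = 5846/3125


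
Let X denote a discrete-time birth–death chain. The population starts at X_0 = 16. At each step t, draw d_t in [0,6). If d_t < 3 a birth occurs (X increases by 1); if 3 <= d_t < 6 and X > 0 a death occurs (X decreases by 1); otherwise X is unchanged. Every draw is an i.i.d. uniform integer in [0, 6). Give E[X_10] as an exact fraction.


16

X can drop by at most 1 per step and X_0 = 16 > T = 10, so X_t >= 16 − t >= 6 > 0 for every t <= 10: the floor at 0 (the 'and X > 0' condition) never binds. Hence X_10 = X_0 + Σ_{t<10} Y_t with i.i.d. increments Y_t = y(d_t) ∈ {+1, −1, 0}.
Outcome values over d=0..5: [1, 1, 1, -1, -1, -1]
Σy = 0, Σy² = 6, M = 6
μ = 0/6 = 0,  σ² = 6/6 − (0)² = 1
E[X_10] = 16 + 10·(0) = 16


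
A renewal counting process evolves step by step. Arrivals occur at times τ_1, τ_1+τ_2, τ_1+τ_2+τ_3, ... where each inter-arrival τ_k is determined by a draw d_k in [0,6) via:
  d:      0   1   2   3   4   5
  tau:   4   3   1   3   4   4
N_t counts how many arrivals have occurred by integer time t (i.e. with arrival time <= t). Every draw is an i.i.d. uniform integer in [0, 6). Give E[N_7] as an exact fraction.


531115/279936

Inter-arrival values over d=0..5: [4, 3, 1, 3, 4, 4]
Each d has probability 1/6, so the pmf of τ is: f(1) = 1/6, f(3) = 1/3, f(4) = 1/2
Renewal equation for m(n) = E[N_n]: condition on τ_1 = k (if k <= n, one arrival plus a fresh copy on the remaining n−k steps): m(n) = F(n) + Σ_{k<=n} f(k)·m(n−k), where F(n) = P(τ <= n) and m(0) = 0
m(1) = F(1) = 1/6
m(2) = F(2) + f(1)·m(1) = 1/6 + 1/6·1/6 = 7/36
m(3) = F(3) + f(1)·m(2) = 1/2 + 1/6·7/36 = 115/216
m(4) = F(4) + f(1)·m(3) + f(3)·m(1) = 1 + 1/6·115/216 + 1/3·1/6 = 1483/1296
m(5) = F(5) + f(1)·m(4) + f(3)·m(2) + f(4)·m(1) = 1 + 1/6·1483/1296 + 1/3·7/36 + 1/2·1/6 = 10411/7776
m(6) = F(6) + f(1)·m(5) + f(3)·m(3) + f(4)·m(2) = 1 + 1/6·10411/7776 + 1/3·115/216 + 1/2·7/36 = 69883/46656
m(7) = F(7) + f(1)·m(6) + f(3)·m(4) + f(4)·m(3) = 1 + 1/6·69883/46656 + 1/3·1483/1296 + 1/2·115/216 = 531115/279936
E[N_7] = m(7) = 531115/279936


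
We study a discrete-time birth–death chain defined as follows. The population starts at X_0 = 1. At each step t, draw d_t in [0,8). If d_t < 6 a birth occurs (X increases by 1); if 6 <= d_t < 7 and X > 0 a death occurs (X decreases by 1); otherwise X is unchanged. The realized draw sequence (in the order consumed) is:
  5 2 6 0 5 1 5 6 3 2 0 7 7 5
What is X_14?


t=0: X=1, d=5 → birth, X_1=2
t=1: X=2, d=2 → birth, X_2=3
t=2: X=3, d=6 → death, X_3=2
t=3: X=2, d=0 → birth, X_4=3
t=4: X=3, d=5 → birth, X_5=4
t=5: X=4, d=1 → birth, X_6=5
t=6: X=5, d=5 → birth, X_7=6
t=7: X=6, d=6 → death, X_8=5
t=8: X=5, d=3 → birth, X_9=6
t=9: X=6, d=2 → birth, X_10=7
t=10: X=7, d=0 → birth, X_11=8
t=11: X=8, d=7 → hold, X_12=8
t=12: X=8, d=7 → hold, X_13=8
t=13: X=8, d=5 → birth, X_14=9

9


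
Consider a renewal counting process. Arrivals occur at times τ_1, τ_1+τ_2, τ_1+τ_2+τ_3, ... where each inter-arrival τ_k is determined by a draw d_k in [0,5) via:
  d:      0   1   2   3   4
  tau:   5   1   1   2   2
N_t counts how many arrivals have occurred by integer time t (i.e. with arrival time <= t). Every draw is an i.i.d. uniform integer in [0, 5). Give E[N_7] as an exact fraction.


Inter-arrival values over d=0..4: [5, 1, 1, 2, 2]
Each d has probability 1/5, so the pmf of τ is: f(1) = 2/5, f(2) = 2/5, f(5) = 1/5
Renewal equation for m(n) = E[N_n]: condition on τ_1 = k (if k <= n, one arrival plus a fresh copy on the remaining n−k steps): m(n) = F(n) + Σ_{k<=n} f(k)·m(n−k), where F(n) = P(τ <= n) and m(0) = 0
m(1) = F(1) = 2/5
m(2) = F(2) + f(1)·m(1) = 4/5 + 2/5·2/5 = 24/25
m(3) = F(3) + f(1)·m(2) + f(2)·m(1) = 4/5 + 2/5·24/25 + 2/5·2/5 = 168/125
m(4) = F(4) + f(1)·m(3) + f(2)·m(2) = 4/5 + 2/5·168/125 + 2/5·24/25 = 1076/625
m(5) = F(5) + f(1)·m(4) + f(2)·m(3) = 1 + 2/5·1076/625 + 2/5·168/125 = 6957/3125
m(6) = F(6) + f(1)·m(5) + f(2)·m(4) + f(5)·m(1) = 1 + 2/5·6957/3125 + 2/5·1076/625 + 1/5·2/5 = 41549/15625
m(7) = F(7) + f(1)·m(6) + f(2)·m(5) + f(5)·m(2) = 1 + 2/5·41549/15625 + 2/5·6957/3125 + 1/5·24/25 = 245793/78125
E[N_7] = m(7) = 245793/78125

245793/78125


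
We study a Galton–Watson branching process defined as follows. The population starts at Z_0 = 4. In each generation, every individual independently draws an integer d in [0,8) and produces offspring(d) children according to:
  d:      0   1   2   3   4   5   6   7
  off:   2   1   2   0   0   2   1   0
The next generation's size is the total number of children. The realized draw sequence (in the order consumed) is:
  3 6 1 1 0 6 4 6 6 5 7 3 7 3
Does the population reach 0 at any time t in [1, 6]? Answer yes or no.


yes

gen 0: Z_0=4, draws=[3, 6, 1, 1], offspring=[0, 1, 1, 1], Z_1=3
gen 1: Z_1=3, draws=[0, 6, 4], offspring=[2, 1, 0], Z_2=3
gen 2: Z_2=3, draws=[6, 6, 5], offspring=[1, 1, 2], Z_3=4
gen 3: Z_3=4, draws=[7, 3, 7, 3], offspring=[0, 0, 0, 0], Z_4=0
gen 4: Z_4=0, draws=[], offspring=[], Z_5=0
gen 5: Z_5=0, draws=[], offspring=[], Z_6=0


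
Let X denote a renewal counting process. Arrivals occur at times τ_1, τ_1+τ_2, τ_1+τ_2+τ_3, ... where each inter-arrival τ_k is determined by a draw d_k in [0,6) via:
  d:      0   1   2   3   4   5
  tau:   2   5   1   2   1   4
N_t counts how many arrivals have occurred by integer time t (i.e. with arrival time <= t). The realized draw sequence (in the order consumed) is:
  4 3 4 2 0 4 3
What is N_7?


5

draw d_1=4: τ_1=1, arrival time A_1=1
draw d_2=3: τ_2=2, arrival time A_2=3
draw d_3=4: τ_3=1, arrival time A_3=4
draw d_4=2: τ_4=1, arrival time A_4=5
draw d_5=0: τ_5=2, arrival time A_5=7
draw d_6=4: τ_6=1, arrival time A_6=8
draw d_7=3: τ_7=2, arrival time A_7=10
N_t over t=0..7: 0:0 1:1 2:1 3:2 4:3 5:4 6:4 7:5


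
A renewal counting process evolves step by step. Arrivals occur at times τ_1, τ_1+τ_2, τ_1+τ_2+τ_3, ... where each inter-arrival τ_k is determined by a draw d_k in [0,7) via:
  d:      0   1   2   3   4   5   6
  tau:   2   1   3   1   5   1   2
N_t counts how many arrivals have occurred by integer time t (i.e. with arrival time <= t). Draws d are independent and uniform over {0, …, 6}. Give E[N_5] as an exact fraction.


38190/16807

Inter-arrival values over d=0..6: [2, 1, 3, 1, 5, 1, 2]
Each d has probability 1/7, so the pmf of τ is: f(1) = 3/7, f(2) = 2/7, f(3) = 1/7, f(5) = 1/7
Renewal equation for m(n) = E[N_n]: condition on τ_1 = k (if k <= n, one arrival plus a fresh copy on the remaining n−k steps): m(n) = F(n) + Σ_{k<=n} f(k)·m(n−k), where F(n) = P(τ <= n) and m(0) = 0
m(1) = F(1) = 3/7
m(2) = F(2) + f(1)·m(1) = 5/7 + 3/7·3/7 = 44/49
m(3) = F(3) + f(1)·m(2) + f(2)·m(1) = 6/7 + 3/7·44/49 + 2/7·3/7 = 468/343
m(4) = F(4) + f(1)·m(3) + f(2)·m(2) + f(3)·m(1) = 6/7 + 3/7·468/343 + 2/7·44/49 + 1/7·3/7 = 4225/2401
m(5) = F(5) + f(1)·m(4) + f(2)·m(3) + f(3)·m(2) = 1 + 3/7·4225/2401 + 2/7·468/343 + 1/7·44/49 = 38190/16807
E[N_5] = m(5) = 38190/16807


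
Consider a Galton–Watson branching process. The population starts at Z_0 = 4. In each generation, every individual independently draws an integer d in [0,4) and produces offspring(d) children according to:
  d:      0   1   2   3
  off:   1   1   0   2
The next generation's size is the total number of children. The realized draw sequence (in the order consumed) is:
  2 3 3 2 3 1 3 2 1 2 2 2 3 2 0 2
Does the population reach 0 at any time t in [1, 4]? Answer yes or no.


gen 0: Z_0=4, draws=[2, 3, 3, 2], offspring=[0, 2, 2, 0], Z_1=4
gen 1: Z_1=4, draws=[3, 1, 3, 2], offspring=[2, 1, 2, 0], Z_2=5
gen 2: Z_2=5, draws=[1, 2, 2, 2, 3], offspring=[1, 0, 0, 0, 2], Z_3=3
gen 3: Z_3=3, draws=[2, 0, 2], offspring=[0, 1, 0], Z_4=1

no


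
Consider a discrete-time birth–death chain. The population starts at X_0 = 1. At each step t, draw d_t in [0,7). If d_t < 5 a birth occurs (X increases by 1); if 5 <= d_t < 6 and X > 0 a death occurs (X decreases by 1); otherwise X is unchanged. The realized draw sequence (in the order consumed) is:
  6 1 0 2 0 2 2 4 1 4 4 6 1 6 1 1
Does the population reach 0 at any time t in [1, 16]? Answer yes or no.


t=0: X=1, d=6 → hold, X_1=1
t=1: X=1, d=1 → birth, X_2=2
t=2: X=2, d=0 → birth, X_3=3
t=3: X=3, d=2 → birth, X_4=4
t=4: X=4, d=0 → birth, X_5=5
t=5: X=5, d=2 → birth, X_6=6
t=6: X=6, d=2 → birth, X_7=7
t=7: X=7, d=4 → birth, X_8=8
t=8: X=8, d=1 → birth, X_9=9
t=9: X=9, d=4 → birth, X_10=10
t=10: X=10, d=4 → birth, X_11=11
t=11: X=11, d=6 → hold, X_12=11
t=12: X=11, d=1 → birth, X_13=12
t=13: X=12, d=6 → hold, X_14=12
t=14: X=12, d=1 → birth, X_15=13
t=15: X=13, d=1 → birth, X_16=14

no


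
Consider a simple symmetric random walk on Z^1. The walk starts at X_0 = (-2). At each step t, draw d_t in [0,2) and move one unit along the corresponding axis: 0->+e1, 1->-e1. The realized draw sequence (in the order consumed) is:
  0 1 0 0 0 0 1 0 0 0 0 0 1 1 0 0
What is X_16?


t=0: X=(-2), d=0 → +e1, X_1=(-1)
t=1: X=(-1), d=1 → -e1, X_2=(-2)
t=2: X=(-2), d=0 → +e1, X_3=(-1)
t=3: X=(-1), d=0 → +e1, X_4=(0)
t=4: X=(0), d=0 → +e1, X_5=(1)
t=5: X=(1), d=0 → +e1, X_6=(2)
t=6: X=(2), d=1 → -e1, X_7=(1)
t=7: X=(1), d=0 → +e1, X_8=(2)
t=8: X=(2), d=0 → +e1, X_9=(3)
t=9: X=(3), d=0 → +e1, X_10=(4)
t=10: X=(4), d=0 → +e1, X_11=(5)
t=11: X=(5), d=0 → +e1, X_12=(6)
t=12: X=(6), d=1 → -e1, X_13=(5)
t=13: X=(5), d=1 → -e1, X_14=(4)
t=14: X=(4), d=0 → +e1, X_15=(5)
t=15: X=(5), d=0 → +e1, X_16=(6)

(6)


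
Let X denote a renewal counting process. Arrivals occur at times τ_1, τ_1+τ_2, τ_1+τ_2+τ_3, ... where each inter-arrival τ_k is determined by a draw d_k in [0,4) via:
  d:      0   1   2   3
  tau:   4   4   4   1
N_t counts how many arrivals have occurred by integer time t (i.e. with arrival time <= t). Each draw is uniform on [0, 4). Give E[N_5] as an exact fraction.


1493/1024

Inter-arrival values over d=0..3: [4, 4, 4, 1]
Each d has probability 1/4, so the pmf of τ is: f(1) = 1/4, f(4) = 3/4
Renewal equation for m(n) = E[N_n]: condition on τ_1 = k (if k <= n, one arrival plus a fresh copy on the remaining n−k steps): m(n) = F(n) + Σ_{k<=n} f(k)·m(n−k), where F(n) = P(τ <= n) and m(0) = 0
m(1) = F(1) = 1/4
m(2) = F(2) + f(1)·m(1) = 1/4 + 1/4·1/4 = 5/16
m(3) = F(3) + f(1)·m(2) = 1/4 + 1/4·5/16 = 21/64
m(4) = F(4) + f(1)·m(3) = 1 + 1/4·21/64 = 277/256
m(5) = F(5) + f(1)·m(4) + f(4)·m(1) = 1 + 1/4·277/256 + 3/4·1/4 = 1493/1024
E[N_5] = m(5) = 1493/1024


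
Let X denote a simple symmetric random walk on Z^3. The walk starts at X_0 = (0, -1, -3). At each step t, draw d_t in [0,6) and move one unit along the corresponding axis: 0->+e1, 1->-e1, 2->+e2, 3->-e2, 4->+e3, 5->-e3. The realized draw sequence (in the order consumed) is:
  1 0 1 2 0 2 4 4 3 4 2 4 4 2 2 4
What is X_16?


(0, 3, 3)

t=0: X=(0, -1, -3), d=1 → -e1, X_1=(-1, -1, -3)
t=1: X=(-1, -1, -3), d=0 → +e1, X_2=(0, -1, -3)
t=2: X=(0, -1, -3), d=1 → -e1, X_3=(-1, -1, -3)
t=3: X=(-1, -1, -3), d=2 → +e2, X_4=(-1, 0, -3)
t=4: X=(-1, 0, -3), d=0 → +e1, X_5=(0, 0, -3)
t=5: X=(0, 0, -3), d=2 → +e2, X_6=(0, 1, -3)
t=6: X=(0, 1, -3), d=4 → +e3, X_7=(0, 1, -2)
t=7: X=(0, 1, -2), d=4 → +e3, X_8=(0, 1, -1)
t=8: X=(0, 1, -1), d=3 → -e2, X_9=(0, 0, -1)
t=9: X=(0, 0, -1), d=4 → +e3, X_10=(0, 0, 0)
t=10: X=(0, 0, 0), d=2 → +e2, X_11=(0, 1, 0)
t=11: X=(0, 1, 0), d=4 → +e3, X_12=(0, 1, 1)
t=12: X=(0, 1, 1), d=4 → +e3, X_13=(0, 1, 2)
t=13: X=(0, 1, 2), d=2 → +e2, X_14=(0, 2, 2)
t=14: X=(0, 2, 2), d=2 → +e2, X_15=(0, 3, 2)
t=15: X=(0, 3, 2), d=4 → +e3, X_16=(0, 3, 3)


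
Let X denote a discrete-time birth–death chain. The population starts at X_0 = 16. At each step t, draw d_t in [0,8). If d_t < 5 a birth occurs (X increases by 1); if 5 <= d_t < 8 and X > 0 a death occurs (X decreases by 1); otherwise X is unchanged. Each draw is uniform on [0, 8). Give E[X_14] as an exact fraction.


X can drop by at most 1 per step and X_0 = 16 > T = 14, so X_t >= 16 − t >= 2 > 0 for every t <= 14: the floor at 0 (the 'and X > 0' condition) never binds. Hence X_14 = X_0 + Σ_{t<14} Y_t with i.i.d. increments Y_t = y(d_t) ∈ {+1, −1, 0}.
Outcome values over d=0..7: [1, 1, 1, 1, 1, -1, -1, -1]
Σy = 2, Σy² = 8, M = 8
μ = 2/8 = 1/4,  σ² = 8/8 − (1/4)² = 15/16
E[X_14] = 16 + 14·(1/4) = 39/2

39/2


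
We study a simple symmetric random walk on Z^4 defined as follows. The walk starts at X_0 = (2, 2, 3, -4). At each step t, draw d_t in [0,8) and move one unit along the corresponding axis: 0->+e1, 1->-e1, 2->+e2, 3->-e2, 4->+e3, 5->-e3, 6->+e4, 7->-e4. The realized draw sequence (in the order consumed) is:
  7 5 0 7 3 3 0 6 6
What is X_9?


t=0: X=(2, 2, 3, -4), d=7 → -e4, X_1=(2, 2, 3, -5)
t=1: X=(2, 2, 3, -5), d=5 → -e3, X_2=(2, 2, 2, -5)
t=2: X=(2, 2, 2, -5), d=0 → +e1, X_3=(3, 2, 2, -5)
t=3: X=(3, 2, 2, -5), d=7 → -e4, X_4=(3, 2, 2, -6)
t=4: X=(3, 2, 2, -6), d=3 → -e2, X_5=(3, 1, 2, -6)
t=5: X=(3, 1, 2, -6), d=3 → -e2, X_6=(3, 0, 2, -6)
t=6: X=(3, 0, 2, -6), d=0 → +e1, X_7=(4, 0, 2, -6)
t=7: X=(4, 0, 2, -6), d=6 → +e4, X_8=(4, 0, 2, -5)
t=8: X=(4, 0, 2, -5), d=6 → +e4, X_9=(4, 0, 2, -4)

(4, 0, 2, -4)


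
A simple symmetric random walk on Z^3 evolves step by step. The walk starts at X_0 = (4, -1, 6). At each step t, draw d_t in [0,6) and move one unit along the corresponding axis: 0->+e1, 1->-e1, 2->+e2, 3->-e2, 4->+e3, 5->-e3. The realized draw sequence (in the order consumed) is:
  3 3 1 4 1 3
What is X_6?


t=0: X=(4, -1, 6), d=3 → -e2, X_1=(4, -2, 6)
t=1: X=(4, -2, 6), d=3 → -e2, X_2=(4, -3, 6)
t=2: X=(4, -3, 6), d=1 → -e1, X_3=(3, -3, 6)
t=3: X=(3, -3, 6), d=4 → +e3, X_4=(3, -3, 7)
t=4: X=(3, -3, 7), d=1 → -e1, X_5=(2, -3, 7)
t=5: X=(2, -3, 7), d=3 → -e2, X_6=(2, -4, 7)

(2, -4, 7)


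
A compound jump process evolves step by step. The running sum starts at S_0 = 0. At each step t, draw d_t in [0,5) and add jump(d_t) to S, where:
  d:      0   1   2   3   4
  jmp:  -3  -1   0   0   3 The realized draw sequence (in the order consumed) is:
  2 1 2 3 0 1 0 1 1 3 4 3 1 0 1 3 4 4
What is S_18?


-6

t=0: S=0, d=2, jump=0, S_1=0
t=1: S=0, d=1, jump=-1, S_2=-1
t=2: S=-1, d=2, jump=0, S_3=-1
t=3: S=-1, d=3, jump=0, S_4=-1
t=4: S=-1, d=0, jump=-3, S_5=-4
t=5: S=-4, d=1, jump=-1, S_6=-5
t=6: S=-5, d=0, jump=-3, S_7=-8
t=7: S=-8, d=1, jump=-1, S_8=-9
t=8: S=-9, d=1, jump=-1, S_9=-10
t=9: S=-10, d=3, jump=0, S_10=-10
t=10: S=-10, d=4, jump=3, S_11=-7
t=11: S=-7, d=3, jump=0, S_12=-7
t=12: S=-7, d=1, jump=-1, S_13=-8
t=13: S=-8, d=0, jump=-3, S_14=-11
t=14: S=-11, d=1, jump=-1, S_15=-12
t=15: S=-12, d=3, jump=0, S_16=-12
t=16: S=-12, d=4, jump=3, S_17=-9
t=17: S=-9, d=4, jump=3, S_18=-6
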